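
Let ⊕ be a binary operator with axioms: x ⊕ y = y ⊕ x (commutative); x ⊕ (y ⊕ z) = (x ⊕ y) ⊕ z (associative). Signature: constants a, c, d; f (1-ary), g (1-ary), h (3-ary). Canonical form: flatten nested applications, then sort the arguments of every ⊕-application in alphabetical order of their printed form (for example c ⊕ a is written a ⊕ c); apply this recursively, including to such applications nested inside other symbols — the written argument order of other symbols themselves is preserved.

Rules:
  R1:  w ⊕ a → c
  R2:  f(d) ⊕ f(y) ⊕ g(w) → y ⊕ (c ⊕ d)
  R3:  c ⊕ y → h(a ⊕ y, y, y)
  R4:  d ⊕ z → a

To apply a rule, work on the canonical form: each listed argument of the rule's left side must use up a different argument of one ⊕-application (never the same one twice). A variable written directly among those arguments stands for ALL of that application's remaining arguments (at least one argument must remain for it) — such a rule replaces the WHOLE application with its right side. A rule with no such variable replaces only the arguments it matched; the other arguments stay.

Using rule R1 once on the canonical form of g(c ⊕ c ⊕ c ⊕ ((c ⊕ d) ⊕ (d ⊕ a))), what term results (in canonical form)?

Canonical form:  g(a ⊕ c ⊕ c ⊕ c ⊕ c ⊕ d ⊕ d)
Match R1:  consume a;  w := c ⊕ c ⊕ c ⊕ c ⊕ d ⊕ d
The variable takes the whole remainder — replace the entire application.
New term:  g(c)

Answer: g(c)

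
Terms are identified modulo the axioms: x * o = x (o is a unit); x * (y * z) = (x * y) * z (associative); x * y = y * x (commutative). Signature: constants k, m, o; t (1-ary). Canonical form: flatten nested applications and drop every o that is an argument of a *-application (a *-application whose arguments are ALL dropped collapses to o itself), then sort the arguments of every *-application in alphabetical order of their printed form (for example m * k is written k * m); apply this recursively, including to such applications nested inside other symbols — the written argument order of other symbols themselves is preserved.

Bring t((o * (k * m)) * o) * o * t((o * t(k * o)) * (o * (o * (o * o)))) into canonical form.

Answer: t(k * m) * t(t(k))

Derivation:
Simplify inside:  t((o * (k * m)) * o)  →  t(k * m)
Canonicalize subterm:  t((o * t(k * o)) * (o * (o * (o * o))))  →  t(t(k))
Drop the unit:  drop o
Order the arguments:  t(k * m) * t(t(k))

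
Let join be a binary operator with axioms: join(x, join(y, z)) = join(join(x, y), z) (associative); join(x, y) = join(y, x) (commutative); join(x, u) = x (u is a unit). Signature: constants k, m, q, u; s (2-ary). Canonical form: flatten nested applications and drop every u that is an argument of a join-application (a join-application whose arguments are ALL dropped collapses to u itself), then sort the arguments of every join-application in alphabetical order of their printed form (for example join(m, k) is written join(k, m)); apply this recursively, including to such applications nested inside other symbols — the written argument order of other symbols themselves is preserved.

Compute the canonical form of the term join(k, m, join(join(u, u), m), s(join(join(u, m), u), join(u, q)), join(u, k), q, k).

Flatten:  join(k, m, u, u, m, s(join(join(u, m), u), join(u, q)), u, k, q, k)
Canonicalize subterm:  s(join(join(u, m), u), join(u, q))  →  s(m, q)
Units out:  drop u (×3)
Order the arguments:  join(k, k, k, m, m, q, s(m, q))

Answer: join(k, k, k, m, m, q, s(m, q))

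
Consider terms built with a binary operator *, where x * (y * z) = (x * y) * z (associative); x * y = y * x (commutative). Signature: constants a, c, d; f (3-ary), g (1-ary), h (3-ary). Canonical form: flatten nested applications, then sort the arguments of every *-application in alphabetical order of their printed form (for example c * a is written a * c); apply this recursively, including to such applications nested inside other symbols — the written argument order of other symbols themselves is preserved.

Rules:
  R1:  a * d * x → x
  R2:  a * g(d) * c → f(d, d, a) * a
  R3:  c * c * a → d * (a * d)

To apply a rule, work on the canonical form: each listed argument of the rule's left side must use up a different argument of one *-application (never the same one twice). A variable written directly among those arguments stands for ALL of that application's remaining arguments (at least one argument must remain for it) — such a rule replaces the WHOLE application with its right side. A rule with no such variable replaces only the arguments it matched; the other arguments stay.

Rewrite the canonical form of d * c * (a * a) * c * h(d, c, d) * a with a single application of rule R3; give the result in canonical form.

Canonical form:  a * a * a * c * c * d * h(d, c, d)
Apply R3:  consuming a, c, c
Giving:  a * a * a * d * d * d * h(d, c, d)

Answer: a * a * a * d * d * d * h(d, c, d)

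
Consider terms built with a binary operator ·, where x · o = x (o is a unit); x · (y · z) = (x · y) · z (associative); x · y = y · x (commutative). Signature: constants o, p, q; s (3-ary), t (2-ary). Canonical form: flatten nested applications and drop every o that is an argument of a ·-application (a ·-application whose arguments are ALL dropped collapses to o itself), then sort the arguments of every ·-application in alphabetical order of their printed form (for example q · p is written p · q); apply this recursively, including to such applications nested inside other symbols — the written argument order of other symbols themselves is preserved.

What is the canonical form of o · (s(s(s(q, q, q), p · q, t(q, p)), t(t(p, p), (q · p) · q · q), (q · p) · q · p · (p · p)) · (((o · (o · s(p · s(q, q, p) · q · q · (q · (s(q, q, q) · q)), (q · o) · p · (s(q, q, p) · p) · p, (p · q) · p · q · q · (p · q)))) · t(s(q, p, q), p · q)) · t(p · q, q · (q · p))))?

Answer: s(p · q · q · q · q · s(q, q, p) · s(q, q, q), p · p · p · q · s(q, q, p), p · p · p · q · q · q · q) · s(s(s(q, q, q), p · q, t(q, p)), t(t(p, p), p · q · q · q), p · p · p · p · q · q) · t(p · q, p · q · q) · t(s(q, p, q), p · q)

Derivation:
Merge nested applications:  o · s(s(s(q, q, q), p · q, t(q, p)), t(t(p, p), (q · p) · q · q), (q · p) · q · p · (p · p)) · o · o · s(p · s(q, q, p) · q · q · (q · (s(q, q, q) · q)), (q · o) · p · (s(q, q, p) · p) · p, (p · q) · p · q · q · (p · q)) · t(s(q, p, q), p · q) · t(p · q, q · (q · p))
Inside:  s(s(s(q, q, q), p · q, t(q, p)), t(t(p, p), (q · p) · q · q), (q · p) · q · p · (p · p))  →  s(s(s(q, q, q), p · q, t(q, p)), t(t(p, p), p · q · q · q), p · p · p · p · q · q)
Canonicalize subterm:  s(p · s(q, q, p) · q · q · (q · (s(q, q, q) · q)), (q · o) · p · (s(q, q, p) · p) · p, (p · q) · p · q · q · (p · q))  →  s(p · q · q · q · q · s(q, q, p) · s(q, q, q), p · p · p · q · s(q, q, p), p · p · p · q · q · q · q)
Canonicalize subterm:  t(p · q, q · (q · p))  →  t(p · q, p · q · q)
Unit:  drop o (×3)
Order the arguments:  s(p · q · q · q · q · s(q, q, p) · s(q, q, q), p · p · p · q · s(q, q, p), p · p · p · q · q · q · q) · s(s(s(q, q, q), p · q, t(q, p)), t(t(p, p), p · q · q · q), p · p · p · p · q · q) · t(p · q, p · q · q) · t(s(q, p, q), p · q)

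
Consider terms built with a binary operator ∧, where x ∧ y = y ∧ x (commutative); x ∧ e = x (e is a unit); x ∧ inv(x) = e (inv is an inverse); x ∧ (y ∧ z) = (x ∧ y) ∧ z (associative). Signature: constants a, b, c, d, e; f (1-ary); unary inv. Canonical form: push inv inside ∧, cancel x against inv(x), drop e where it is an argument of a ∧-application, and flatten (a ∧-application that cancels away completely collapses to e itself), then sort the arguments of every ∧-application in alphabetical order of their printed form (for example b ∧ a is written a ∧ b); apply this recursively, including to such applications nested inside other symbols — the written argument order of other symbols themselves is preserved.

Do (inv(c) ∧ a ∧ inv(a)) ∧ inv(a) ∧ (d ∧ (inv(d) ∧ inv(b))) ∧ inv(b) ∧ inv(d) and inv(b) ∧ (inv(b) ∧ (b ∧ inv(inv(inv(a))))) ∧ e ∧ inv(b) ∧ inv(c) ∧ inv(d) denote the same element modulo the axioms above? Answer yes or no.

Answer: yes — both canonical forms are inv(a) ∧ inv(b) ∧ inv(b) ∧ inv(c) ∧ inv(d)

Derivation:
Left:  (inv(c) ∧ a ∧ inv(a)) ∧ inv(a) ∧ (d ∧ (inv(d) ∧ inv(b))) ∧ inv(b) ∧ inv(d)
  Collect:  inv(c) ∧ inv(a) ∧ inv(d) ∧ inv(b) ∧ inv(b)
  Order the arguments:  inv(a) ∧ inv(b) ∧ inv(b) ∧ inv(c) ∧ inv(d)
Right:  inv(b) ∧ (inv(b) ∧ (b ∧ inv(inv(inv(a))))) ∧ e ∧ inv(b) ∧ inv(c) ∧ inv(d)
  Push inv inside:  distribute inv over ∧ and collapse double inv
  Combine occurrences:  inv(b) ∧ inv(b) ∧ inv(a) ∧ inv(c) ∧ inv(d)
  Sort arguments:  inv(a) ∧ inv(b) ∧ inv(b) ∧ inv(c) ∧ inv(d)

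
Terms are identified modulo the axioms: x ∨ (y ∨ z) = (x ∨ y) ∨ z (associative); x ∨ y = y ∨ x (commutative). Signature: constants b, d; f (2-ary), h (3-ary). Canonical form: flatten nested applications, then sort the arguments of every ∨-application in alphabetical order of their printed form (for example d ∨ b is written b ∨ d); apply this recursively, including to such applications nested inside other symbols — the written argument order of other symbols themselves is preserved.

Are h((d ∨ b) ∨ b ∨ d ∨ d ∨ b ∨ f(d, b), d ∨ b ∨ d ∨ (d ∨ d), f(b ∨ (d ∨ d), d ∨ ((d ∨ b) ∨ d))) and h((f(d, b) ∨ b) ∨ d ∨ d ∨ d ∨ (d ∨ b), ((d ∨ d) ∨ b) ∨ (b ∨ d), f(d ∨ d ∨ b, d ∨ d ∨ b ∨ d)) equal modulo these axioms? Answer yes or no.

Answer: no — h(b ∨ b ∨ b ∨ d ∨ d ∨ d ∨ f(d, b), b ∨ d ∨ d ∨ d ∨ d, f(b ∨ d ∨ d, b ∨ d ∨ d ∨ d)) vs h(b ∨ b ∨ d ∨ d ∨ d ∨ d ∨ f(d, b), b ∨ b ∨ d ∨ d ∨ d, f(b ∨ d ∨ d, b ∨ d ∨ d ∨ d))

Derivation:
Left:  h((d ∨ b) ∨ b ∨ d ∨ d ∨ b ∨ f(d, b), d ∨ b ∨ d ∨ (d ∨ d), f(b ∨ (d ∨ d), d ∨ ((d ∨ b) ∨ d)))
  Descend into:  (d ∨ b) ∨ b ∨ d ∨ d ∨ b ∨ f(d, b)
  Merge nested applications:  d ∨ b ∨ b ∨ d ∨ d ∨ b ∨ f(d, b)
  Sort:  b ∨ b ∨ b ∨ d ∨ d ∨ d ∨ f(d, b)
  Reassemble:  h(b ∨ b ∨ b ∨ d ∨ d ∨ d ∨ f(d, b), b ∨ d ∨ d ∨ d ∨ d, f(b ∨ d ∨ d, b ∨ d ∨ d ∨ d))
Right:  h((f(d, b) ∨ b) ∨ d ∨ d ∨ d ∨ (d ∨ b), ((d ∨ d) ∨ b) ∨ (b ∨ d), f(d ∨ d ∨ b, d ∨ d ∨ b ∨ d))
  Focus inside:  (f(d, b) ∨ b) ∨ d ∨ d ∨ d ∨ (d ∨ b)
  Merge nested applications:  f(d, b) ∨ b ∨ d ∨ d ∨ d ∨ d ∨ b
  Order the arguments:  b ∨ b ∨ d ∨ d ∨ d ∨ d ∨ f(d, b)
  Reassemble:  h(b ∨ b ∨ d ∨ d ∨ d ∨ d ∨ f(d, b), b ∨ b ∨ d ∨ d ∨ d, f(b ∨ d ∨ d, b ∨ d ∨ d ∨ d))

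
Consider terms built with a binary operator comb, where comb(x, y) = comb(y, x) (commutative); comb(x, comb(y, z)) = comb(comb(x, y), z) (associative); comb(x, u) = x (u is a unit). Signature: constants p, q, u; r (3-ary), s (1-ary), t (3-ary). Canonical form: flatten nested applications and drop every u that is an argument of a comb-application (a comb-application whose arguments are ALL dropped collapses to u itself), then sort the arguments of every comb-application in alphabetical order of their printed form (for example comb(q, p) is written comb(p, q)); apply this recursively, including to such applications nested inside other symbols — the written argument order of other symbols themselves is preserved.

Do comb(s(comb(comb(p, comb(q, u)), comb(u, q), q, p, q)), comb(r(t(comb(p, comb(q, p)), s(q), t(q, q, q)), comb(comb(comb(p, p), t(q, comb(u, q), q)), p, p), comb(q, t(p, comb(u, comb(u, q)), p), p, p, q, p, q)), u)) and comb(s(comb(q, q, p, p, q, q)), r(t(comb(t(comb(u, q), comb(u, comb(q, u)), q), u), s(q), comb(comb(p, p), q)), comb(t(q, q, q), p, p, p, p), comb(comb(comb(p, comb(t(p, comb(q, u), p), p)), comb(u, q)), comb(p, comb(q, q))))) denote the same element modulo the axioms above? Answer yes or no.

Answer: no — comb(r(t(comb(p, p, q), s(q), t(q, q, q)), comb(p, p, p, p, t(q, q, q)), comb(p, p, p, q, q, q, t(p, q, p))), s(comb(p, p, q, q, q, q))) vs comb(r(t(t(q, q, q), s(q), comb(p, p, q)), comb(p, p, p, p, t(q, q, q)), comb(p, p, p, q, q, q, t(p, q, p))), s(comb(p, p, q, q, q, q)))

Derivation:
Left:  comb(s(comb(comb(p, comb(q, u)), comb(u, q), q, p, q)), comb(r(t(comb(p, comb(q, p)), s(q), t(q, q, q)), comb(comb(comb(p, p), t(q, comb(u, q), q)), p, p), comb(q, t(p, comb(u, comb(u, q)), p), p, p, q, p, q)), u))
  Flatten:  comb(s(comb(comb(p, comb(q, u)), comb(u, q), q, p, q)), r(t(comb(p, comb(q, p)), s(q), t(q, q, q)), comb(comb(comb(p, p), t(q, comb(u, q), q)), p, p), comb(q, t(p, comb(u, comb(u, q)), p), p, p, q, p, q)), u)
  Simplify inside:  s(comb(comb(p, comb(q, u)), comb(u, q), q, p, q))  →  s(comb(p, p, q, q, q, q))
  Canonicalize subterm:  r(t(comb(p, comb(q, p)), s(q), t(q, q, q)), comb(comb(comb(p, p), t(q, comb(u, q), q)), p, p), comb(q, t(p, comb(u, comb(u, q)), p), p, p, q, p, q))  →  r(t(comb(p, p, q), s(q), t(q, q, q)), comb(p, p, p, p, t(q, q, q)), comb(p, p, p, q, q, q, t(p, q, p)))
  Drop the unit:  drop u
  Sort arguments:  comb(r(t(comb(p, p, q), s(q), t(q, q, q)), comb(p, p, p, p, t(q, q, q)), comb(p, p, p, q, q, q, t(p, q, p))), s(comb(p, p, q, q, q, q)))
Right:  comb(s(comb(q, q, p, p, q, q)), r(t(comb(t(comb(u, q), comb(u, comb(q, u)), q), u), s(q), comb(comb(p, p), q)), comb(t(q, q, q), p, p, p, p), comb(comb(comb(p, comb(t(p, comb(q, u), p), p)), comb(u, q)), comb(p, comb(q, q)))))
  Inside:  s(comb(q, q, p, p, q, q))  →  s(comb(p, p, q, q, q, q))
  Simplify inside:  r(t(comb(t(comb(u, q), comb(u, comb(q, u)), q), u), s(q), comb(comb(p, p), q)), comb(t(q, q, q), p, p, p, p), comb(comb(comb(p, comb(t(p, comb(q, u), p), p)), comb(u, q)), comb(p, comb(q, q))))  →  r(t(t(q, q, q), s(q), comb(p, p, q)), comb(p, p, p, p, t(q, q, q)), comb(p, p, p, q, q, q, t(p, q, p)))
  Order the arguments:  comb(r(t(t(q, q, q), s(q), comb(p, p, q)), comb(p, p, p, p, t(q, q, q)), comb(p, p, p, q, q, q, t(p, q, p))), s(comb(p, p, q, q, q, q)))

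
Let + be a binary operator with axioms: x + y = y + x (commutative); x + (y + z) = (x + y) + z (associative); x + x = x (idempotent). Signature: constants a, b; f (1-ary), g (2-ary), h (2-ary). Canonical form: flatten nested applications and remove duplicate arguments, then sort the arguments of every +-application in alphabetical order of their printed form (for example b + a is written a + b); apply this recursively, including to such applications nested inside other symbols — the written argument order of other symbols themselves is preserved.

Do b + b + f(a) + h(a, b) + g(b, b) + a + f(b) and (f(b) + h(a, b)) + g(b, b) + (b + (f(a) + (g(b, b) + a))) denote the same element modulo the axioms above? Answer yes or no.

Answer: yes — both canonical forms are a + b + f(a) + f(b) + g(b, b) + h(a, b)

Derivation:
Left:  b + b + f(a) + h(a, b) + g(b, b) + a + f(b)
  Deduplicate:  drop duplicate b
  Sort:  a + b + f(a) + f(b) + g(b, b) + h(a, b)
Right:  (f(b) + h(a, b)) + g(b, b) + (b + (f(a) + (g(b, b) + a)))
  Un-nest:  f(b) + h(a, b) + g(b, b) + b + f(a) + g(b, b) + a
  Drop duplicates:  drop duplicate g(b, b)
  Order the arguments:  a + b + f(a) + f(b) + g(b, b) + h(a, b)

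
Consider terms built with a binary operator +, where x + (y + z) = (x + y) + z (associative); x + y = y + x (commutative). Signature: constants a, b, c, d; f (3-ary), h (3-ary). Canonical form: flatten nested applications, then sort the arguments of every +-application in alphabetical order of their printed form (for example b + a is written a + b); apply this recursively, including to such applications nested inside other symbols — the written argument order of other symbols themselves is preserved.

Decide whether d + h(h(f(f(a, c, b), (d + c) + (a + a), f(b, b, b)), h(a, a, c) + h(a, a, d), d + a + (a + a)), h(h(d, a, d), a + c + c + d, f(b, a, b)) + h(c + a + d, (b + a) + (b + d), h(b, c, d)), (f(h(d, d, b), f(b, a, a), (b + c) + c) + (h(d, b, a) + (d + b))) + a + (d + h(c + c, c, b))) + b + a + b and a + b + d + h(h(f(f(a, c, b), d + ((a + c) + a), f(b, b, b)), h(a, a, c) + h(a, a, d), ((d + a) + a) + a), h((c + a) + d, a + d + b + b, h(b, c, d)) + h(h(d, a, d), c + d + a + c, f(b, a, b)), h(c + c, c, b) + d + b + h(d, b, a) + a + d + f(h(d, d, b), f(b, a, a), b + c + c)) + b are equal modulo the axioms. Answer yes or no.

Answer: yes — both canonical forms are a + b + b + d + h(h(f(f(a, c, b), a + a + c + d, f(b, b, b)), h(a, a, c) + h(a, a, d), a + a + a + d), h(a + c + d, a + b + b + d, h(b, c, d)) + h(h(d, a, d), a + c + c + d, f(b, a, b)), a + b + d + d + f(h(d, d, b), f(b, a, a), b + c + c) + h(c + c, c, b) + h(d, b, a))

Derivation:
Left:  d + h(h(f(f(a, c, b), (d + c) + (a + a), f(b, b, b)), h(a, a, c) + h(a, a, d), d + a + (a + a)), h(h(d, a, d), a + c + c + d, f(b, a, b)) + h(c + a + d, (b + a) + (b + d), h(b, c, d)), (f(h(d, d, b), f(b, a, a), (b + c) + c) + (h(d, b, a) + (d + b))) + a + (d + h(c + c, c, b))) + b + a + b
  Simplify inside:  h(h(f(f(a, c, b), (d + c) + (a + a), f(b, b, b)), h(a, a, c) + h(a, a, d), d + a + (a + a)), h(h(d, a, d), a + c + c + d, f(b, a, b)) + h(c + a + d, (b + a) + (b + d), h(b, c, d)), (f(h(d, d, b), f(b, a, a), (b + c) + c) + (h(d, b, a) + (d + b))) + a + (d + h(c + c, c, b)))  →  h(h(f(f(a, c, b), a + a + c + d, f(b, b, b)), h(a, a, c) + h(a, a, d), a + a + a + d), h(a + c + d, a + b + b + d, h(b, c, d)) + h(h(d, a, d), a + c + c + d, f(b, a, b)), a + b + d + d + f(h(d, d, b), f(b, a, a), b + c + c) + h(c + c, c, b) + h(d, b, a))
  Order the arguments:  a + b + b + d + h(h(f(f(a, c, b), a + a + c + d, f(b, b, b)), h(a, a, c) + h(a, a, d), a + a + a + d), h(a + c + d, a + b + b + d, h(b, c, d)) + h(h(d, a, d), a + c + c + d, f(b, a, b)), a + b + d + d + f(h(d, d, b), f(b, a, a), b + c + c) + h(c + c, c, b) + h(d, b, a))
Right:  a + b + d + h(h(f(f(a, c, b), d + ((a + c) + a), f(b, b, b)), h(a, a, c) + h(a, a, d), ((d + a) + a) + a), h((c + a) + d, a + d + b + b, h(b, c, d)) + h(h(d, a, d), c + d + a + c, f(b, a, b)), h(c + c, c, b) + d + b + h(d, b, a) + a + d + f(h(d, d, b), f(b, a, a), b + c + c)) + b
  Inside:  h(h(f(f(a, c, b), d + ((a + c) + a), f(b, b, b)), h(a, a, c) + h(a, a, d), ((d + a) + a) + a), h((c + a) + d, a + d + b + b, h(b, c, d)) + h(h(d, a, d), c + d + a + c, f(b, a, b)), h(c + c, c, b) + d + b + h(d, b, a) + a + d + f(h(d, d, b), f(b, a, a), b + c + c))  →  h(h(f(f(a, c, b), a + a + c + d, f(b, b, b)), h(a, a, c) + h(a, a, d), a + a + a + d), h(a + c + d, a + b + b + d, h(b, c, d)) + h(h(d, a, d), a + c + c + d, f(b, a, b)), a + b + d + d + f(h(d, d, b), f(b, a, a), b + c + c) + h(c + c, c, b) + h(d, b, a))
  Sort:  a + b + b + d + h(h(f(f(a, c, b), a + a + c + d, f(b, b, b)), h(a, a, c) + h(a, a, d), a + a + a + d), h(a + c + d, a + b + b + d, h(b, c, d)) + h(h(d, a, d), a + c + c + d, f(b, a, b)), a + b + d + d + f(h(d, d, b), f(b, a, a), b + c + c) + h(c + c, c, b) + h(d, b, a))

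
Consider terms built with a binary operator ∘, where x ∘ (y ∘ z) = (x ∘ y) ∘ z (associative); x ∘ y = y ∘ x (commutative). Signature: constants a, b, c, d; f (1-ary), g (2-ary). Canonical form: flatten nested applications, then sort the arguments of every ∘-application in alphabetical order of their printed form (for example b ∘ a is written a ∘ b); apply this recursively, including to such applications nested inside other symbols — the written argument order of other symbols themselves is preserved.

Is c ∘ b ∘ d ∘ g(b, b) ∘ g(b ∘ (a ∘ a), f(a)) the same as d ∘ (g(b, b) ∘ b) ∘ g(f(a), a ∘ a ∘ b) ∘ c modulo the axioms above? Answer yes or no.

Answer: no — b ∘ c ∘ d ∘ g(a ∘ a ∘ b, f(a)) ∘ g(b, b) vs b ∘ c ∘ d ∘ g(b, b) ∘ g(f(a), a ∘ a ∘ b)

Derivation:
Left:  c ∘ b ∘ d ∘ g(b, b) ∘ g(b ∘ (a ∘ a), f(a))
  Inside:  g(b ∘ (a ∘ a), f(a))  →  g(a ∘ a ∘ b, f(a))
  Sort arguments:  b ∘ c ∘ d ∘ g(a ∘ a ∘ b, f(a)) ∘ g(b, b)
Right:  d ∘ (g(b, b) ∘ b) ∘ g(f(a), a ∘ a ∘ b) ∘ c
  Merge nested applications:  d ∘ g(b, b) ∘ b ∘ g(f(a), a ∘ a ∘ b) ∘ c
  Order the arguments:  b ∘ c ∘ d ∘ g(b, b) ∘ g(f(a), a ∘ a ∘ b)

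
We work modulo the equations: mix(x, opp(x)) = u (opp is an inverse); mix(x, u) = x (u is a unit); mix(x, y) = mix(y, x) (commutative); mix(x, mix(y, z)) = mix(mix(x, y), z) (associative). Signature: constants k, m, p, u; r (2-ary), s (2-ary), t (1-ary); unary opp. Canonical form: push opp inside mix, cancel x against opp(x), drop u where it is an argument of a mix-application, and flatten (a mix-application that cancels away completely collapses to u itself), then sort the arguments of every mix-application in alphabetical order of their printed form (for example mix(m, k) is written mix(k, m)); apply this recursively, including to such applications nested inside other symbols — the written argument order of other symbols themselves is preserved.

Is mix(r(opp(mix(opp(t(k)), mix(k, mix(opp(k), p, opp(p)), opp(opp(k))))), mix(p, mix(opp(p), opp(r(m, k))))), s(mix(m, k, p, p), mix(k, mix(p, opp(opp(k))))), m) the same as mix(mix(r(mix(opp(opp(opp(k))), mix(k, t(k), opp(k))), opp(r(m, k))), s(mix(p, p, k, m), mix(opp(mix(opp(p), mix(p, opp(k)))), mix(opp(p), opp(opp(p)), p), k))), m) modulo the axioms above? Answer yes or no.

Left:  mix(r(opp(mix(opp(t(k)), mix(k, mix(opp(k), p, opp(p)), opp(opp(k))))), mix(p, mix(opp(p), opp(r(m, k))))), s(mix(m, k, p, p), mix(k, mix(p, opp(opp(k))))), m)
  Push opp inside:  distribute opp over mix and collapse double opp
  Collect terms:  mix(r(mix(opp(k), t(k)), opp(r(m, k))), s(mix(k, m, p, p), mix(k, k, p)), m)
  Sort:  mix(m, r(mix(opp(k), t(k)), opp(r(m, k))), s(mix(k, m, p, p), mix(k, k, p)))
Right:  mix(mix(r(mix(opp(opp(opp(k))), mix(k, t(k), opp(k))), opp(r(m, k))), s(mix(p, p, k, m), mix(opp(mix(opp(p), mix(p, opp(k)))), mix(opp(p), opp(opp(p)), p), k))), m)
  Push opp inside:  distribute opp over mix and collapse double opp
  Combine occurrences:  mix(r(mix(opp(k), t(k)), opp(r(m, k))), s(mix(k, m, p, p), mix(k, k, p)), m)
  Sort arguments:  mix(m, r(mix(opp(k), t(k)), opp(r(m, k))), s(mix(k, m, p, p), mix(k, k, p)))

Answer: yes — both canonical forms are mix(m, r(mix(opp(k), t(k)), opp(r(m, k))), s(mix(k, m, p, p), mix(k, k, p)))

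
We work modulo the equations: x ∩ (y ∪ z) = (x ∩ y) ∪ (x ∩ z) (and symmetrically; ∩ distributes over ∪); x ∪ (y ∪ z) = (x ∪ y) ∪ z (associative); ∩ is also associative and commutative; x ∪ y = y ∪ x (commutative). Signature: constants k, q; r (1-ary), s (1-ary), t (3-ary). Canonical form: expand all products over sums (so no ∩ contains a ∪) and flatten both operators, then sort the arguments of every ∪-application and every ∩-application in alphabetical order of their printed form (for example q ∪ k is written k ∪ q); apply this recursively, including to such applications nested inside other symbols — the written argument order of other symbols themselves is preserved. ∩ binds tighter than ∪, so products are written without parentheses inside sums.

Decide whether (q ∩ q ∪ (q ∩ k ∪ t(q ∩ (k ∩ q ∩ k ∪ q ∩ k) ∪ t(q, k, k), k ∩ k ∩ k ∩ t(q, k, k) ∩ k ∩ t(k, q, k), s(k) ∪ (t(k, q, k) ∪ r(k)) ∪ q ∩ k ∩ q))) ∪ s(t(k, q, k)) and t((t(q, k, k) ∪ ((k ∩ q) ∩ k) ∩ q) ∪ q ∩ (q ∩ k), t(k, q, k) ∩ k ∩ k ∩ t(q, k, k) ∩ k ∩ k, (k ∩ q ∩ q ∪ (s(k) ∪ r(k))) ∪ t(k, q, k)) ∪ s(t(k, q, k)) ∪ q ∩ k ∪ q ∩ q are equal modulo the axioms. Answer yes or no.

Left:  (q ∩ q ∪ (q ∩ k ∪ t(q ∩ (k ∩ q ∩ k ∪ q ∩ k) ∪ t(q, k, k), k ∩ k ∩ k ∩ t(q, k, k) ∩ k ∩ t(k, q, k), s(k) ∪ (t(k, q, k) ∪ r(k)) ∪ q ∩ k ∩ q))) ∪ s(t(k, q, k))
  Expand products over sums:  q ∩ q ∪ k ∩ q ∪ t(k ∩ k ∩ q ∩ q ∪ k ∩ q ∩ q ∪ t(q, k, k), k ∩ k ∩ k ∩ k ∩ t(k, q, k) ∩ t(q, k, k), k ∩ q ∩ q ∪ r(k) ∪ s(k) ∪ t(k, q, k)) ∪ s(t(k, q, k))
  Order the arguments:  k ∩ q ∪ q ∩ q ∪ s(t(k, q, k)) ∪ t(k ∩ k ∩ q ∩ q ∪ k ∩ q ∩ q ∪ t(q, k, k), k ∩ k ∩ k ∩ k ∩ t(k, q, k) ∩ t(q, k, k), k ∩ q ∩ q ∪ r(k) ∪ s(k) ∪ t(k, q, k))
Right:  t((t(q, k, k) ∪ ((k ∩ q) ∩ k) ∩ q) ∪ q ∩ (q ∩ k), t(k, q, k) ∩ k ∩ k ∩ t(q, k, k) ∩ k ∩ k, (k ∩ q ∩ q ∪ (s(k) ∪ r(k))) ∪ t(k, q, k)) ∪ s(t(k, q, k)) ∪ q ∩ k ∪ q ∩ q
  Un-nest:  t(k ∩ k ∩ q ∩ q ∪ k ∩ q ∩ q ∪ t(q, k, k), k ∩ k ∩ k ∩ k ∩ t(k, q, k) ∩ t(q, k, k), k ∩ q ∩ q ∪ r(k) ∪ s(k) ∪ t(k, q, k)) ∪ s(t(k, q, k)) ∪ k ∩ q ∪ q ∩ q
  Sort arguments:  k ∩ q ∪ q ∩ q ∪ s(t(k, q, k)) ∪ t(k ∩ k ∩ q ∩ q ∪ k ∩ q ∩ q ∪ t(q, k, k), k ∩ k ∩ k ∩ k ∩ t(k, q, k) ∩ t(q, k, k), k ∩ q ∩ q ∪ r(k) ∪ s(k) ∪ t(k, q, k))

Answer: yes — both canonical forms are k ∩ q ∪ q ∩ q ∪ s(t(k, q, k)) ∪ t(k ∩ k ∩ q ∩ q ∪ k ∩ q ∩ q ∪ t(q, k, k), k ∩ k ∩ k ∩ k ∩ t(k, q, k) ∩ t(q, k, k), k ∩ q ∩ q ∪ r(k) ∪ s(k) ∪ t(k, q, k))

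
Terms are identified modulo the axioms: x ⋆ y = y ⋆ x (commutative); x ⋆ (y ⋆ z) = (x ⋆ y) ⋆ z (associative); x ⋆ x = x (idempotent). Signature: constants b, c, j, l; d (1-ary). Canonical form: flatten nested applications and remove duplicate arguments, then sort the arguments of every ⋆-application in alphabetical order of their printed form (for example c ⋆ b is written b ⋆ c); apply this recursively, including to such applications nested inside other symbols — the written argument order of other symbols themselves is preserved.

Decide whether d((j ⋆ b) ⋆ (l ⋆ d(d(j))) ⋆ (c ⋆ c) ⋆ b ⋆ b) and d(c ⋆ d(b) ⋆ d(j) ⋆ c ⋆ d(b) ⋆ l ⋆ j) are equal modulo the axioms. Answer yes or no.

Answer: no — d(b ⋆ c ⋆ d(d(j)) ⋆ j ⋆ l) vs d(c ⋆ d(b) ⋆ d(j) ⋆ j ⋆ l)

Derivation:
Left:  d((j ⋆ b) ⋆ (l ⋆ d(d(j))) ⋆ (c ⋆ c) ⋆ b ⋆ b)
  Focus inside:  (j ⋆ b) ⋆ (l ⋆ d(d(j))) ⋆ (c ⋆ c) ⋆ b ⋆ b
  Flatten:  j ⋆ b ⋆ l ⋆ d(d(j)) ⋆ c ⋆ c ⋆ b ⋆ b
  Drop duplicates:  drop duplicate c, b, b
  Sort arguments:  b ⋆ c ⋆ d(d(j)) ⋆ j ⋆ l
  Put back:  d(b ⋆ c ⋆ d(d(j)) ⋆ j ⋆ l)
Right:  d(c ⋆ d(b) ⋆ d(j) ⋆ c ⋆ d(b) ⋆ l ⋆ j)
  Descend into:  c ⋆ d(b) ⋆ d(j) ⋆ c ⋆ d(b) ⋆ l ⋆ j
  Idempotence:  drop duplicate c, d(b)
  Order the arguments:  c ⋆ d(b) ⋆ d(j) ⋆ j ⋆ l
  Reassemble:  d(c ⋆ d(b) ⋆ d(j) ⋆ j ⋆ l)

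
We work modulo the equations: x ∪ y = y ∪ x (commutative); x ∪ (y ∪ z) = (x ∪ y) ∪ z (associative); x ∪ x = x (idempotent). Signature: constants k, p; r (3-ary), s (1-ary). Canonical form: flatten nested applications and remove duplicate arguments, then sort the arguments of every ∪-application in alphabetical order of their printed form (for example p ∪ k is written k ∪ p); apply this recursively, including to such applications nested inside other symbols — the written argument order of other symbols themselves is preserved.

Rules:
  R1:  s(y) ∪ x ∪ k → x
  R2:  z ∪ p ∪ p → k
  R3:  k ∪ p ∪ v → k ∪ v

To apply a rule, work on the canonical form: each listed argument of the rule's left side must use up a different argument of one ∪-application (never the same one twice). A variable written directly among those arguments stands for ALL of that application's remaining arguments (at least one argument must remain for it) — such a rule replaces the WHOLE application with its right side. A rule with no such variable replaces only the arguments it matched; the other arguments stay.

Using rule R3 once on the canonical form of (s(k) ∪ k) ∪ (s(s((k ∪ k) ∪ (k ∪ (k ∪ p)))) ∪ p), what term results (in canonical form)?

Answer: k ∪ s(k) ∪ s(s(k ∪ p))

Derivation:
Canonical form:  k ∪ p ∪ s(k) ∪ s(s(k ∪ p))
R3 matches:  uses k, p;  v := s(k) ∪ s(s(k ∪ p))
The variable takes the whole remainder — replace the entire application.
Giving:  k ∪ s(k) ∪ s(s(k ∪ p))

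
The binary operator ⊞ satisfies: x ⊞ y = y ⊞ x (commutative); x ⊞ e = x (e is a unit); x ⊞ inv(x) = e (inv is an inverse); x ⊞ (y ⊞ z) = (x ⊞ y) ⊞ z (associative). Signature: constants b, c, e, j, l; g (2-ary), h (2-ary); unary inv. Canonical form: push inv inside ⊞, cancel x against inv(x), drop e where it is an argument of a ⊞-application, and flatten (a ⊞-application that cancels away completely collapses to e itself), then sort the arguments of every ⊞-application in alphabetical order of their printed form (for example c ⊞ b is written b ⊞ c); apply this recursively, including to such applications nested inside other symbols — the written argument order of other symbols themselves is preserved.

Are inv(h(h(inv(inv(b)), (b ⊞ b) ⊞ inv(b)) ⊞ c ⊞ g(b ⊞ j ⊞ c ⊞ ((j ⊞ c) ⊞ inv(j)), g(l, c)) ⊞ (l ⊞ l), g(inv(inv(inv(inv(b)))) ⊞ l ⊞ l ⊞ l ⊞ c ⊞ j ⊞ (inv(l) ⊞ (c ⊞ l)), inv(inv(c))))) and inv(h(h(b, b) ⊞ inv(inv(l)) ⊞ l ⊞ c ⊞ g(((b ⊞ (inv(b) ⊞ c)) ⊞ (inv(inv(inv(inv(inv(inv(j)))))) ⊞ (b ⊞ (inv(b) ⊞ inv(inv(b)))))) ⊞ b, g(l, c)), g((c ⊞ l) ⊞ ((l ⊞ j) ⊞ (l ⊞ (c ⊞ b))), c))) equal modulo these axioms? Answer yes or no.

Answer: no — inv(h(c ⊞ g(b ⊞ c ⊞ c ⊞ j, g(l, c)) ⊞ h(b, b) ⊞ l ⊞ l, g(b ⊞ c ⊞ c ⊞ j ⊞ l ⊞ l ⊞ l, c))) vs inv(h(c ⊞ g(b ⊞ b ⊞ c ⊞ j, g(l, c)) ⊞ h(b, b) ⊞ l ⊞ l, g(b ⊞ c ⊞ c ⊞ j ⊞ l ⊞ l ⊞ l, c)))

Derivation:
Left:  inv(h(h(inv(inv(b)), (b ⊞ b) ⊞ inv(b)) ⊞ c ⊞ g(b ⊞ j ⊞ c ⊞ ((j ⊞ c) ⊞ inv(j)), g(l, c)) ⊞ (l ⊞ l), g(inv(inv(inv(inv(b)))) ⊞ l ⊞ l ⊞ l ⊞ c ⊞ j ⊞ (inv(l) ⊞ (c ⊞ l)), inv(inv(c)))))
  Push inv inside:  distribute inv over ⊞ and collapse double inv
  Collect:  inv(h(c ⊞ g(b ⊞ c ⊞ c ⊞ j, g(l, c)) ⊞ h(b, b) ⊞ l ⊞ l, g(b ⊞ c ⊞ c ⊞ j ⊞ l ⊞ l ⊞ l, c)))
Right:  inv(h(h(b, b) ⊞ inv(inv(l)) ⊞ l ⊞ c ⊞ g(((b ⊞ (inv(b) ⊞ c)) ⊞ (inv(inv(inv(inv(inv(inv(j)))))) ⊞ (b ⊞ (inv(b) ⊞ inv(inv(b)))))) ⊞ b, g(l, c)), g((c ⊞ l) ⊞ ((l ⊞ j) ⊞ (l ⊞ (c ⊞ b))), c)))
  Push inv inside:  distribute inv over ⊞ and collapse double inv
  Combine occurrences:  inv(h(c ⊞ g(b ⊞ b ⊞ c ⊞ j, g(l, c)) ⊞ h(b, b) ⊞ l ⊞ l, g(b ⊞ c ⊞ c ⊞ j ⊞ l ⊞ l ⊞ l, c)))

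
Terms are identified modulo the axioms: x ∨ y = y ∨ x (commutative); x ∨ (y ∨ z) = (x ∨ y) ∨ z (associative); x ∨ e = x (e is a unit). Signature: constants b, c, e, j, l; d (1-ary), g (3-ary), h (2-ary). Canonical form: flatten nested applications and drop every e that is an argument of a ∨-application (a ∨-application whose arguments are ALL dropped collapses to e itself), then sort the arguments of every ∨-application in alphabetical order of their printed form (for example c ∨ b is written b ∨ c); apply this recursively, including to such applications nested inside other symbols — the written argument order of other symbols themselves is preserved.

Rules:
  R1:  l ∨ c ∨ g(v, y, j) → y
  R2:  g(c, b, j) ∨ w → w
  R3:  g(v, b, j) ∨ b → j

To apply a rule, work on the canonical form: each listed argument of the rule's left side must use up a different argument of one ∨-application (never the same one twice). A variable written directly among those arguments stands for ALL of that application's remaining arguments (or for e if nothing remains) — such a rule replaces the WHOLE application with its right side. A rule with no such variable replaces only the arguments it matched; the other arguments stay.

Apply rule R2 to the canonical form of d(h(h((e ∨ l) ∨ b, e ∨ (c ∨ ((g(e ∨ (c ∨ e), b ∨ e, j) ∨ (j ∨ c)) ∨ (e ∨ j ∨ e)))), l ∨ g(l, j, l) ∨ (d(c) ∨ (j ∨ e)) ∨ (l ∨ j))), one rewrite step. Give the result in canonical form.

Canonical form:  d(h(h(b ∨ l, c ∨ c ∨ g(c, b, j) ∨ j ∨ j), d(c) ∨ g(l, j, l) ∨ j ∨ j ∨ l ∨ l))
Match R2:  consume g(c, b, j);  w := c ∨ c ∨ j ∨ j
The extension variable absorbs all remaining arguments, so the whole application is rewritten.
Giving:  d(h(h(b ∨ l, c ∨ c ∨ j ∨ j), d(c) ∨ g(l, j, l) ∨ j ∨ j ∨ l ∨ l))

Answer: d(h(h(b ∨ l, c ∨ c ∨ j ∨ j), d(c) ∨ g(l, j, l) ∨ j ∨ j ∨ l ∨ l))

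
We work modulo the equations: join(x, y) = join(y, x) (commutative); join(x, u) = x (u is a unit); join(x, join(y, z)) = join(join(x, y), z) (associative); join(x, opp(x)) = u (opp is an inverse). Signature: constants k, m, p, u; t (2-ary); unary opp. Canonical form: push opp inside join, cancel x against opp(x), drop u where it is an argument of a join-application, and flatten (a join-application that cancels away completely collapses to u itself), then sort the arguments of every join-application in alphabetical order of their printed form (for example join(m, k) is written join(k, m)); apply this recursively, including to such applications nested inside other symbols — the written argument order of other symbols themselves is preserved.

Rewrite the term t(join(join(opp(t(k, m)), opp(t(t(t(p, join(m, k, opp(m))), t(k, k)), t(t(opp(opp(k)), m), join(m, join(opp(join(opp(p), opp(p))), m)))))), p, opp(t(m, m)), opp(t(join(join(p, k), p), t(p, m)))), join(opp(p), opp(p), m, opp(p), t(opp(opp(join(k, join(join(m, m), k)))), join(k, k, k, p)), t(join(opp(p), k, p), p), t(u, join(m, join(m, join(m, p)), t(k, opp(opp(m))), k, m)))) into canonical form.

Answer: t(join(opp(t(join(k, p, p), t(p, m))), opp(t(k, m)), opp(t(m, m)), opp(t(t(t(p, k), t(k, k)), t(t(k, m), join(m, m, p, p)))), p), join(m, opp(p), opp(p), opp(p), t(join(k, k, m, m), join(k, k, k, p)), t(k, p), t(u, join(k, m, m, m, m, p, t(k, m)))))

Derivation:
Focus inside:  join(join(opp(t(k, m)), opp(t(t(t(p, join(m, k, opp(m))), t(k, k)), t(t(opp(opp(k)), m), join(m, join(opp(join(opp(p), opp(p))), m)))))), p, opp(t(m, m)), opp(t(join(join(p, k), p), t(p, m))))
Push opp inside:  distribute opp over join and collapse double opp
Collect:  join(opp(t(k, m)), opp(t(t(t(p, k), t(k, k)), t(t(k, m), join(m, m, p, p)))), p, opp(t(m, m)), opp(t(join(k, p, p), t(p, m))))
Order the arguments:  join(opp(t(join(k, p, p), t(p, m))), opp(t(k, m)), opp(t(m, m)), opp(t(t(t(p, k), t(k, k)), t(t(k, m), join(m, m, p, p)))), p)
Rebuild:  t(join(opp(t(join(k, p, p), t(p, m))), opp(t(k, m)), opp(t(m, m)), opp(t(t(t(p, k), t(k, k)), t(t(k, m), join(m, m, p, p)))), p), join(m, opp(p), opp(p), opp(p), t(join(k, k, m, m), join(k, k, k, p)), t(k, p), t(u, join(k, m, m, m, m, p, t(k, m)))))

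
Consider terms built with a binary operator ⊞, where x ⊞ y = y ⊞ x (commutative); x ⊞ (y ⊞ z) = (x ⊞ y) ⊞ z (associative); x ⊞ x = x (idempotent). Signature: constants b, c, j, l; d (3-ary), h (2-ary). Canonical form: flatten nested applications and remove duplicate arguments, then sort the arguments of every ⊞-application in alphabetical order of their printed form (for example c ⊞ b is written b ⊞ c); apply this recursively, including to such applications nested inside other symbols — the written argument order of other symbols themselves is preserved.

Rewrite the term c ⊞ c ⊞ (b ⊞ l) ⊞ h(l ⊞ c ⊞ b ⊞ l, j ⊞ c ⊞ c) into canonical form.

Un-nest:  c ⊞ c ⊞ b ⊞ l ⊞ h(l ⊞ c ⊞ b ⊞ l, j ⊞ c ⊞ c)
Simplify inside:  h(l ⊞ c ⊞ b ⊞ l, j ⊞ c ⊞ c)  →  h(b ⊞ c ⊞ l, c ⊞ j)
Drop duplicates:  drop duplicate c
Order the arguments:  b ⊞ c ⊞ h(b ⊞ c ⊞ l, c ⊞ j) ⊞ l

Answer: b ⊞ c ⊞ h(b ⊞ c ⊞ l, c ⊞ j) ⊞ l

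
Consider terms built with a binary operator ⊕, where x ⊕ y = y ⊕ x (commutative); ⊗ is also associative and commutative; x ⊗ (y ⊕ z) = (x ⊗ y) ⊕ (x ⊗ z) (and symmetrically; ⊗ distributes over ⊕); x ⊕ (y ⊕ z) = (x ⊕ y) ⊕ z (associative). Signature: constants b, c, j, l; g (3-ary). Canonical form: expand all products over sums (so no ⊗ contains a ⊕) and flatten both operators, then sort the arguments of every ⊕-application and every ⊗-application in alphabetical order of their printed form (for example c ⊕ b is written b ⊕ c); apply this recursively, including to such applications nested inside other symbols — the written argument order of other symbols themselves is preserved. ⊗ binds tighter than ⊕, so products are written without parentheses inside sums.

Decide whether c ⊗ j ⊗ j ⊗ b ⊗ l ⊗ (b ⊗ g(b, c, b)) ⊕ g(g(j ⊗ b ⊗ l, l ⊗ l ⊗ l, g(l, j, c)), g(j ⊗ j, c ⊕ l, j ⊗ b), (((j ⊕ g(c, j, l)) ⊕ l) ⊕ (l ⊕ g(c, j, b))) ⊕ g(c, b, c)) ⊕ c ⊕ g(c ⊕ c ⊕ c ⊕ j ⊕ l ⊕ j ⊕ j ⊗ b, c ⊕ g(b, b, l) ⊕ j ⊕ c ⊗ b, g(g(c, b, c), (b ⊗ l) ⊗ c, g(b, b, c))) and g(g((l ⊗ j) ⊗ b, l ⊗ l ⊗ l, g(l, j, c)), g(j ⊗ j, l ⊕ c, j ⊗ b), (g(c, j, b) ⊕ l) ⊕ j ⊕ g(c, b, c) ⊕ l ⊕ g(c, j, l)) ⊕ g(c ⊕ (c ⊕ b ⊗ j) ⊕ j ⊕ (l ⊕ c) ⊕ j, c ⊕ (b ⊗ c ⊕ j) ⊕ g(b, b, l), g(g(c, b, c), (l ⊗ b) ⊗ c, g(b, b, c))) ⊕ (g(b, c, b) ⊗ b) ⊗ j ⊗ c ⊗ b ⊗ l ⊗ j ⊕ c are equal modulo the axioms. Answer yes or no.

Answer: yes — both canonical forms are b ⊗ b ⊗ c ⊗ g(b, c, b) ⊗ j ⊗ j ⊗ l ⊕ c ⊕ g(b ⊗ j ⊕ c ⊕ c ⊕ c ⊕ j ⊕ j ⊕ l, b ⊗ c ⊕ c ⊕ g(b, b, l) ⊕ j, g(g(c, b, c), b ⊗ c ⊗ l, g(b, b, c))) ⊕ g(g(b ⊗ j ⊗ l, l ⊗ l ⊗ l, g(l, j, c)), g(j ⊗ j, c ⊕ l, b ⊗ j), g(c, b, c) ⊕ g(c, j, b) ⊕ g(c, j, l) ⊕ j ⊕ l ⊕ l)

Derivation:
Left:  c ⊗ j ⊗ j ⊗ b ⊗ l ⊗ (b ⊗ g(b, c, b)) ⊕ g(g(j ⊗ b ⊗ l, l ⊗ l ⊗ l, g(l, j, c)), g(j ⊗ j, c ⊕ l, j ⊗ b), (((j ⊕ g(c, j, l)) ⊕ l) ⊕ (l ⊕ g(c, j, b))) ⊕ g(c, b, c)) ⊕ c ⊕ g(c ⊕ c ⊕ c ⊕ j ⊕ l ⊕ j ⊕ j ⊗ b, c ⊕ g(b, b, l) ⊕ j ⊕ c ⊗ b, g(g(c, b, c), (b ⊗ l) ⊗ c, g(b, b, c)))
  Un-nest:  b ⊗ b ⊗ c ⊗ g(b, c, b) ⊗ j ⊗ j ⊗ l ⊕ g(g(b ⊗ j ⊗ l, l ⊗ l ⊗ l, g(l, j, c)), g(j ⊗ j, c ⊕ l, b ⊗ j), g(c, b, c) ⊕ g(c, j, b) ⊕ g(c, j, l) ⊕ j ⊕ l ⊕ l) ⊕ c ⊕ g(b ⊗ j ⊕ c ⊕ c ⊕ c ⊕ j ⊕ j ⊕ l, b ⊗ c ⊕ c ⊕ g(b, b, l) ⊕ j, g(g(c, b, c), b ⊗ c ⊗ l, g(b, b, c)))
  Sort arguments:  b ⊗ b ⊗ c ⊗ g(b, c, b) ⊗ j ⊗ j ⊗ l ⊕ c ⊕ g(b ⊗ j ⊕ c ⊕ c ⊕ c ⊕ j ⊕ j ⊕ l, b ⊗ c ⊕ c ⊕ g(b, b, l) ⊕ j, g(g(c, b, c), b ⊗ c ⊗ l, g(b, b, c))) ⊕ g(g(b ⊗ j ⊗ l, l ⊗ l ⊗ l, g(l, j, c)), g(j ⊗ j, c ⊕ l, b ⊗ j), g(c, b, c) ⊕ g(c, j, b) ⊕ g(c, j, l) ⊕ j ⊕ l ⊕ l)
Right:  g(g((l ⊗ j) ⊗ b, l ⊗ l ⊗ l, g(l, j, c)), g(j ⊗ j, l ⊕ c, j ⊗ b), (g(c, j, b) ⊕ l) ⊕ j ⊕ g(c, b, c) ⊕ l ⊕ g(c, j, l)) ⊕ g(c ⊕ (c ⊕ b ⊗ j) ⊕ j ⊕ (l ⊕ c) ⊕ j, c ⊕ (b ⊗ c ⊕ j) ⊕ g(b, b, l), g(g(c, b, c), (l ⊗ b) ⊗ c, g(b, b, c))) ⊕ (g(b, c, b) ⊗ b) ⊗ j ⊗ c ⊗ b ⊗ l ⊗ j ⊕ c
  Merge nested applications:  g(g(b ⊗ j ⊗ l, l ⊗ l ⊗ l, g(l, j, c)), g(j ⊗ j, c ⊕ l, b ⊗ j), g(c, b, c) ⊕ g(c, j, b) ⊕ g(c, j, l) ⊕ j ⊕ l ⊕ l) ⊕ g(b ⊗ j ⊕ c ⊕ c ⊕ c ⊕ j ⊕ j ⊕ l, b ⊗ c ⊕ c ⊕ g(b, b, l) ⊕ j, g(g(c, b, c), b ⊗ c ⊗ l, g(b, b, c))) ⊕ b ⊗ b ⊗ c ⊗ g(b, c, b) ⊗ j ⊗ j ⊗ l ⊕ c
  Sort:  b ⊗ b ⊗ c ⊗ g(b, c, b) ⊗ j ⊗ j ⊗ l ⊕ c ⊕ g(b ⊗ j ⊕ c ⊕ c ⊕ c ⊕ j ⊕ j ⊕ l, b ⊗ c ⊕ c ⊕ g(b, b, l) ⊕ j, g(g(c, b, c), b ⊗ c ⊗ l, g(b, b, c))) ⊕ g(g(b ⊗ j ⊗ l, l ⊗ l ⊗ l, g(l, j, c)), g(j ⊗ j, c ⊕ l, b ⊗ j), g(c, b, c) ⊕ g(c, j, b) ⊕ g(c, j, l) ⊕ j ⊕ l ⊕ l)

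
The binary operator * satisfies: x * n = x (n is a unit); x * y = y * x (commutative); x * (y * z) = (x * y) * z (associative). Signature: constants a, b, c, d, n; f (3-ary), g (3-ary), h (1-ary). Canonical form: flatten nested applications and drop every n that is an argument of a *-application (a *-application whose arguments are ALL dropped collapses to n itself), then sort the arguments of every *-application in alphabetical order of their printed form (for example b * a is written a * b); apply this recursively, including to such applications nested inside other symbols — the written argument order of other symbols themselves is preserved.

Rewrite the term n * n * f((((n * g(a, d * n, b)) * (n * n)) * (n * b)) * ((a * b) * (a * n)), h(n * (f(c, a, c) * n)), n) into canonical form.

Answer: f(a * a * b * b * g(a, d, b), h(f(c, a, c)), n)

Derivation:
Inside:  f((((n * g(a, d * n, b)) * (n * n)) * (n * b)) * ((a * b) * (a * n)), h(n * (f(c, a, c) * n)), n)  →  f(a * a * b * b * g(a, d, b), h(f(c, a, c)), n)
Drop the unit:  drop n (×2)
Order the arguments:  f(a * a * b * b * g(a, d, b), h(f(c, a, c)), n)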